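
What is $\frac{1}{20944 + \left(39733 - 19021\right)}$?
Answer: $\frac{1}{41656} \approx 2.4006 \cdot 10^{-5}$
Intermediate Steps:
$\frac{1}{20944 + \left(39733 - 19021\right)} = \frac{1}{20944 + 20712} = \frac{1}{41656}$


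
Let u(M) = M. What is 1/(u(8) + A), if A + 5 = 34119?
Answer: 1/34122 ≈ 2.9307e-5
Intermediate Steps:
A = 34114 (A = -5 + 34119 = 34114)
1/(u(8) + A) = 1/(8 + 34114) = 1/34122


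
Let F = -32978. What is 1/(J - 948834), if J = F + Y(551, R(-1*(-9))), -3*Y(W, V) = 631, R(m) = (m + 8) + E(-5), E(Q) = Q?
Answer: -3/2946067 ≈ -1.0183e-6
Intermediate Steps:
R(m) = 3 + m (R(m) = (m + 8) - 5 = (8 + m) - 5 = 3 + m)
Y(W, V) = -631/3 (Y(W, V) = -1/3*631 = -631/3)
J = -99565/3 (J = -32978 - 631/3 = -99565/3 ≈ -33188.)
1/(J - 948834) = 1/(-99565/3 - 948834) = 1/(-2946067/3) = -3/2946067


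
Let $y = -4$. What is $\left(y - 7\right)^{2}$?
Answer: $121$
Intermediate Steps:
$\left(y - 7\right)^{2} = \left(-4 - 7\right)^{2} = \left(-11\right)^{2} = 121$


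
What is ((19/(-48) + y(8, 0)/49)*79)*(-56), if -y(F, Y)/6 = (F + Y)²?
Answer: 1529677/42 ≈ 36421.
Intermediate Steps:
y(F, Y) = -6*(F + Y)²
((19/(-48) + y(8, 0)/49)*79)*(-56) = ((19/(-48) - 6*(8 + 0)²/49)*79)*(-56) = ((19*(-1/48) - 6*8²*(1/49))*79)*(-56) = ((-19/48 - 6*64*(1/49))*79)*(-56) = ((-19/48 - 384*1/49)*79)*(-56) = ((-19/48 - 384/49)*79)*(-56) = -19363/2352*79*(-56) = -1529677/2352*(-56) = 1529677/42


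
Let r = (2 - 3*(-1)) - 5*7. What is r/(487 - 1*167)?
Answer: -3/32 ≈ -0.093750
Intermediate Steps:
r = -30 (r = (2 + 3) - 35 = 5 - 35 = -30)
r/(487 - 1*167) = -30/(487 - 1*167) = -30/(487 - 167) = -30/320 = -30*1/320 = -3/32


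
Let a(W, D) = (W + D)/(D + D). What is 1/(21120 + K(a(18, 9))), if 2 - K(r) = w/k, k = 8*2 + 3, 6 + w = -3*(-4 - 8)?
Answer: 19/401288 ≈ 4.7348e-5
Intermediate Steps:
a(W, D) = (D + W)/(2*D) (a(W, D) = (D + W)/((2*D)) = (D + W)*(1/(2*D)) = (D + W)/(2*D))
w = 30 (w = -6 - 3*(-4 - 8) = -6 - 3*(-12) = -6 + 36 = 30)
k = 19 (k = 16 + 3 = 19)
K(r) = 8/19 (K(r) = 2 - 30/19 = 8/19)
1/(21120 + K(a(18, 9))) = 1/(21120 + 8/19) = 1/(401288/19) = 19/401288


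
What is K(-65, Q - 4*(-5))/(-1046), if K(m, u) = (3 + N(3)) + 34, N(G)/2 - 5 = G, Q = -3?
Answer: -53/1046 ≈ -0.050669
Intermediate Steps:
N(G) = 10 + 2*G
K(m, u) = 53 (K(m, u) = (3 + (10 + 2*3)) + 34 = (3 + (10 + 6)) + 34 = (3 + 16) + 34 = 19 + 34 = 53)
K(-65, Q - 4*(-5))/(-1046) = 53/(-1046) = 53*(-1/1046) = -53/1046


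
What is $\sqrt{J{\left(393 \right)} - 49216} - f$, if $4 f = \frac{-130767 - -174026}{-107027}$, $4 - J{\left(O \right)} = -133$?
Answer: $\frac{43259}{428108} + i \sqrt{49079} \approx 0.10105 + 221.54 i$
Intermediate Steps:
$J{\left(O \right)} = 137$ ($J{\left(O \right)} = 4 - -133 = 4 + 133 = 137$)
$f = - \frac{43259}{428108}$ ($f = \frac{\left(-130767 - -174026\right) \frac{1}{-107027}}{4} = \frac{\left(-130767 + 174026\right) \left(- \frac{1}{107027}\right)}{4} = \frac{43259 \left(- \frac{1}{107027}\right)}{4} = \frac{1}{4} \left(- \frac{43259}{107027}\right) = - \frac{43259}{428108} \approx -0.10105$)
$\sqrt{J{\left(393 \right)} - 49216} - f = \sqrt{137 - 49216} - - \frac{43259}{428108} = \sqrt{-49079} + \frac{43259}{428108} = i \sqrt{49079} + \frac{43259}{428108} = \frac{43259}{428108} + i \sqrt{49079}$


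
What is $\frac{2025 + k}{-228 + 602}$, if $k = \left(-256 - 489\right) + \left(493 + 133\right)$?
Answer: $\frac{953}{187} \approx 5.0963$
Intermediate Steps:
$k = -119$ ($k = -745 + 626 = -119$)
$\frac{2025 + k}{-228 + 602} = \frac{2025 - 119}{-228 + 602} = \frac{1906}{374} = 1906 \cdot \frac{1}{374} = \frac{953}{187}$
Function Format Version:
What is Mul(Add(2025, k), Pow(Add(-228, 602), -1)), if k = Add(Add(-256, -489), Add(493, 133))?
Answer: Rational(953, 187) ≈ 5.0963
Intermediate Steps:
k = -119 (k = Add(-745, 626) = -119)
Mul(Add(2025, k), Pow(Add(-228, 602), -1)) = Mul(Add(2025, -119), Pow(Add(-228, 602), -1)) = Mul(1906, Pow(374, -1)) = Mul(1906, Rational(1, 374)) = Rational(953, 187)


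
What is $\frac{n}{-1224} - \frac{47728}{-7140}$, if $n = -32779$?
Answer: $\frac{1433633}{42840} \approx 33.465$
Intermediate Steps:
$\frac{n}{-1224} - \frac{47728}{-7140} = - \frac{32779}{-1224} - \frac{47728}{-7140} = \left(-32779\right) \left(- \frac{1}{1224}\right) - - \frac{11932}{1785} = \frac{32779}{1224} + \frac{11932}{1785} = \frac{1433633}{42840}$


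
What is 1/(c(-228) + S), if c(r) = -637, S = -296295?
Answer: -1/296932 ≈ -3.3678e-6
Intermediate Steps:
1/(c(-228) + S) = 1/(-637 - 296295) = 1/(-296932) = -1/296932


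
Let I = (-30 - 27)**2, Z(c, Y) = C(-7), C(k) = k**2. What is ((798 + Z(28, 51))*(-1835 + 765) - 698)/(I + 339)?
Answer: -226747/897 ≈ -252.78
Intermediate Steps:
Z(c, Y) = 49 (Z(c, Y) = (-7)**2 = 49)
I = 3249 (I = (-57)**2 = 3249)
((798 + Z(28, 51))*(-1835 + 765) - 698)/(I + 339) = ((798 + 49)*(-1835 + 765) - 698)/(3249 + 339) = (847*(-1070) - 698)/3588 = (-906290 - 698)*(1/3588) = -906988*1/3588 = -226747/897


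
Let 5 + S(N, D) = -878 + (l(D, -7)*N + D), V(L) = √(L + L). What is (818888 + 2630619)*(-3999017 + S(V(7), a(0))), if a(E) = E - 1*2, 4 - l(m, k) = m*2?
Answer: -13797689948314 + 27596056*√14 ≈ -1.3798e+13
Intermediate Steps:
l(m, k) = 4 - 2*m (l(m, k) = 4 - m*2 = 4 - 2*m)
V(L) = √2*√L (V(L) = √(2*L) = √2*√L)
a(E) = -2 + E (a(E) = E - 2 = -2 + E)
S(N, D) = -883 + D + N*(4 - 2*D) (S(N, D) = -5 + (-878 + ((4 - 2*D)*N + D)) = -5 + (-878 + (N*(4 - 2*D) + D)) = -5 + (-878 + (D + N*(4 - 2*D))) = -5 + (-878 + D + N*(4 - 2*D)) = -883 + D + N*(4 - 2*D))
(818888 + 2630619)*(-3999017 + S(V(7), a(0))) = (818888 + 2630619)*(-3999017 + (-883 + (-2 + 0) - 2*√2*√7*(-2 + (-2 + 0)))) = 3449507*(-3999017 + (-883 - 2 - 2*√14*(-2 - 2))) = 3449507*(-3999017 + (-883 - 2 - 2*√14*(-4))) = 3449507*(-3999017 + (-883 - 2 + 8*√14)) = 3449507*(-3999017 + (-885 + 8*√14)) = 3449507*(-3999902 + 8*√14) = -13797689948314 + 27596056*√14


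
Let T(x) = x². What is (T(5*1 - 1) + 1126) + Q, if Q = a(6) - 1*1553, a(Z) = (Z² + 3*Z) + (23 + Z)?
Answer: -328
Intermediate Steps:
a(Z) = 23 + Z² + 4*Z
Q = -1470 (Q = (23 + 6² + 4*6) - 1*1553 = (23 + 36 + 24) - 1553 = 83 - 1553 = -1470)
(T(5*1 - 1) + 1126) + Q = ((5*1 - 1)² + 1126) - 1470 = ((5 - 1)² + 1126) - 1470 = (4² + 1126) - 1470 = (16 + 1126) - 1470 = 1142 - 1470 = -328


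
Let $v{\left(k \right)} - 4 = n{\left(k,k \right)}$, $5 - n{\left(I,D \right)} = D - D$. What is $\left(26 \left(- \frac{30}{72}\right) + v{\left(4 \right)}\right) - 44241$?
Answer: $- \frac{265457}{6} \approx -44243.0$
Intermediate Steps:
$n{\left(I,D \right)} = 5$ ($n{\left(I,D \right)} = 5 - \left(D - D\right) = 5 - 0 = 5 + 0 = 5$)
$v{\left(k \right)} = 9$ ($v{\left(k \right)} = 4 + 5 = 9$)
$\left(26 \left(- \frac{30}{72}\right) + v{\left(4 \right)}\right) - 44241 = \left(26 \left(- \frac{30}{72}\right) + 9\right) - 44241 = \left(26 \left(\left(-30\right) \frac{1}{72}\right) + 9\right) - 44241 = \left(26 \left(- \frac{5}{12}\right) + 9\right) - 44241 = \left(- \frac{65}{6} + 9\right) - 44241 = - \frac{11}{6} - 44241 = - \frac{265457}{6}$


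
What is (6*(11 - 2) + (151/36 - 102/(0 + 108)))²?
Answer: 52441/16 ≈ 3277.6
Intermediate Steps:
(6*(11 - 2) + (151/36 - 102/(0 + 108)))² = (6*9 + (151*(1/36) - 102/108))² = (54 + (151/36 - 102*1/108))² = (54 + (151/36 - 17/18))² = (54 + 13/4)² = (229/4)² = 52441/16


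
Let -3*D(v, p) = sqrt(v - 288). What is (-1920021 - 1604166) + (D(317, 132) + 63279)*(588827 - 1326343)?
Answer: -46672799151 + 737516*sqrt(29)/3 ≈ -4.6671e+10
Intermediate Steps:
D(v, p) = -sqrt(-288 + v)/3 (D(v, p) = -sqrt(v - 288)/3 = -sqrt(-288 + v)/3)
(-1920021 - 1604166) + (D(317, 132) + 63279)*(588827 - 1326343) = (-1920021 - 1604166) + (-sqrt(-288 + 317)/3 + 63279)*(588827 - 1326343) = -3524187 + (-sqrt(29)/3 + 63279)*(-737516) = -3524187 + (63279 - sqrt(29)/3)*(-737516) = -3524187 + (-46669274964 + 737516*sqrt(29)/3) = -46672799151 + 737516*sqrt(29)/3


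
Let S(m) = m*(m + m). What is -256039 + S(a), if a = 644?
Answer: 573433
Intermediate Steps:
S(m) = 2*m² (S(m) = m*(2*m) = 2*m²)
-256039 + S(a) = -256039 + 2*644² = -256039 + 2*414736 = -256039 + 829472 = 573433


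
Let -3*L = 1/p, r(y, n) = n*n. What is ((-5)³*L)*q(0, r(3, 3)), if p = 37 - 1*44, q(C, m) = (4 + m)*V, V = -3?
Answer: 1625/7 ≈ 232.14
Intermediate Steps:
r(y, n) = n²
q(C, m) = -12 - 3*m (q(C, m) = (4 + m)*(-3) = -12 - 3*m)
p = -7 (p = 37 - 44 = -7)
L = 1/21 (L = -⅓/(-7) = -⅓*(-⅐) = 1/21 ≈ 0.047619)
((-5)³*L)*q(0, r(3, 3)) = ((-5)³*(1/21))*(-12 - 3*3²) = (-125*1/21)*(-12 - 3*9) = -125*(-12 - 27)/21 = -125/21*(-39) = 1625/7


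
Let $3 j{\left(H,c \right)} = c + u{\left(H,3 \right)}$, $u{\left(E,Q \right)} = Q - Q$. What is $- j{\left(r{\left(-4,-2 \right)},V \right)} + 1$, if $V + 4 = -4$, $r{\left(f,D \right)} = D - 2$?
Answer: $\frac{11}{3} \approx 3.6667$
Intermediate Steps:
$r{\left(f,D \right)} = -2 + D$
$u{\left(E,Q \right)} = 0$
$V = -8$ ($V = -4 - 4 = -8$)
$j{\left(H,c \right)} = \frac{c}{3}$ ($j{\left(H,c \right)} = \frac{c + 0}{3} = \frac{c}{3}$)
$- j{\left(r{\left(-4,-2 \right)},V \right)} + 1 = - \frac{-8}{3} + 1 = \left(-1\right) \left(- \frac{8}{3}\right) + 1 = \frac{8}{3} + 1 = \frac{11}{3}$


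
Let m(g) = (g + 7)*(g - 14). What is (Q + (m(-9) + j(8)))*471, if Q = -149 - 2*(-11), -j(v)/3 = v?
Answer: -49455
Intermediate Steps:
j(v) = -3*v
m(g) = (-14 + g)*(7 + g) (m(g) = (7 + g)*(-14 + g) = (-14 + g)*(7 + g))
Q = -127 (Q = -149 - 1*(-22) = -149 + 22 = -127)
(Q + (m(-9) + j(8)))*471 = (-127 + ((-98 + (-9)**2 - 7*(-9)) - 3*8))*471 = (-127 + ((-98 + 81 + 63) - 24))*471 = (-127 + (46 - 24))*471 = (-127 + 22)*471 = -105*471 = -49455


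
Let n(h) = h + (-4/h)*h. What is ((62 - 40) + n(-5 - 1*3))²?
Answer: 100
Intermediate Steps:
n(h) = -4 + h (n(h) = h - 4 = -4 + h)
((62 - 40) + n(-5 - 1*3))² = ((62 - 40) + (-4 + (-5 - 1*3)))² = (22 + (-4 + (-5 - 3)))² = (22 + (-4 - 8))² = (22 - 12)² = 10² = 100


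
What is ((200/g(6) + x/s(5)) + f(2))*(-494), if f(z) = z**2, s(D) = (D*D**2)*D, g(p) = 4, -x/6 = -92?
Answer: -16945188/625 ≈ -27112.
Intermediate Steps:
x = 552 (x = -6*(-92) = 552)
s(D) = D**4 (s(D) = D**3*D = D**4)
((200/g(6) + x/s(5)) + f(2))*(-494) = ((200/4 + 552/(5**4)) + 2**2)*(-494) = ((200*(1/4) + 552/625) + 4)*(-494) = ((50 + 552*(1/625)) + 4)*(-494) = ((50 + 552/625) + 4)*(-494) = (31802/625 + 4)*(-494) = (34302/625)*(-494) = -16945188/625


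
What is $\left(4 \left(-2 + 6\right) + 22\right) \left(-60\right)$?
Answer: $-2280$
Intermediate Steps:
$\left(4 \left(-2 + 6\right) + 22\right) \left(-60\right) = \left(4 \cdot 4 + 22\right) \left(-60\right) = \left(16 + 22\right) \left(-60\right) = 38 \left(-60\right) = -2280$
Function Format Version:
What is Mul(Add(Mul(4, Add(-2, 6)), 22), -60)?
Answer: -2280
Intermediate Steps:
Mul(Add(Mul(4, Add(-2, 6)), 22), -60) = Mul(Add(Mul(4, 4), 22), -60) = Mul(Add(16, 22), -60) = Mul(38, -60) = -2280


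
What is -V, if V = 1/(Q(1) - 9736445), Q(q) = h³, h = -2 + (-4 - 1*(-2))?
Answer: 1/9736509 ≈ 1.0271e-7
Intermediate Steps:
h = -4 (h = -2 + (-4 + 2) = -2 - 2 = -4)
Q(q) = -64 (Q(q) = (-4)³ = -64)
V = -1/9736509 (V = 1/(-64 - 9736445) = 1/(-9736509) = -1/9736509 ≈ -1.0271e-7)
-V = -1*(-1/9736509) = 1/9736509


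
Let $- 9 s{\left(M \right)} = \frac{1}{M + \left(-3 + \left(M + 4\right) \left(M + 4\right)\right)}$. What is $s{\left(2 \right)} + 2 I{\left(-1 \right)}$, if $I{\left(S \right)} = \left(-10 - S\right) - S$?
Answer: $- \frac{5041}{315} \approx -16.003$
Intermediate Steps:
$s{\left(M \right)} = - \frac{1}{9 \left(-3 + M + \left(4 + M\right)^{2}\right)}$ ($s{\left(M \right)} = - \frac{1}{9 \left(M + \left(-3 + \left(M + 4\right) \left(M + 4\right)\right)\right)} = - \frac{1}{9 \left(M + \left(-3 + \left(4 + M\right) \left(4 + M\right)\right)\right)} = - \frac{1}{9 \left(M + \left(-3 + \left(4 + M\right)^{2}\right)\right)} = - \frac{1}{9 \left(-3 + M + \left(4 + M\right)^{2}\right)}$)
$I{\left(S \right)} = -10 - 2 S$
$s{\left(2 \right)} + 2 I{\left(-1 \right)} = - \frac{1}{117 + 9 \cdot 2^{2} + 81 \cdot 2} + 2 \left(-10 - -2\right) = - \frac{1}{117 + 9 \cdot 4 + 162} + 2 \left(-10 + 2\right) = - \frac{1}{117 + 36 + 162} + 2 \left(-8\right) = - \frac{1}{315} - 16 = - \frac{5041}{315}$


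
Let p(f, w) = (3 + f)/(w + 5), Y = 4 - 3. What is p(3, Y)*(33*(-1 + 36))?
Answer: 1155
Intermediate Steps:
Y = 1
p(f, w) = (3 + f)/(5 + w)
p(3, Y)*(33*(-1 + 36)) = ((3 + 3)/(5 + 1))*(33*(-1 + 36)) = (6/6)*(33*35) = ((1/6)*6)*1155 = 1*1155 = 1155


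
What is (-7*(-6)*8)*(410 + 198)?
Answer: 204288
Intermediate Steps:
(-7*(-6)*8)*(410 + 198) = (42*8)*608 = 336*608 = 204288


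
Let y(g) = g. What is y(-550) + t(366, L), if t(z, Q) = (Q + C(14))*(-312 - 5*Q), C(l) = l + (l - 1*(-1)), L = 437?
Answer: -1164152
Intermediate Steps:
C(l) = 1 + 2*l (C(l) = l + (l + 1) = l + (1 + l) = 1 + 2*l)
t(z, Q) = (-312 - 5*Q)*(29 + Q) (t(z, Q) = (Q + (1 + 2*14))*(-312 - 5*Q) = (Q + (1 + 28))*(-312 - 5*Q) = (Q + 29)*(-312 - 5*Q) = (29 + Q)*(-312 - 5*Q) = (-312 - 5*Q)*(29 + Q))
y(-550) + t(366, L) = -550 + (-9048 - 457*437 - 5*437²) = -550 + (-9048 - 199709 - 5*190969) = -550 + (-9048 - 199709 - 954845) = -550 - 1163602 = -1164152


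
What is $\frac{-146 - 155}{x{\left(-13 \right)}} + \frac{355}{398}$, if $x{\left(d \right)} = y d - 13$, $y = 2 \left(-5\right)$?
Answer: $- \frac{78263}{46566} \approx -1.6807$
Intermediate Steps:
$y = -10$
$x{\left(d \right)} = -13 - 10 d$ ($x{\left(d \right)} = - 10 d - 13 = -13 - 10 d$)
$\frac{-146 - 155}{x{\left(-13 \right)}} + \frac{355}{398} = \frac{-146 - 155}{-13 - -130} + \frac{355}{398} = - \frac{301}{-13 + 130} + 355 \cdot \frac{1}{398} = - \frac{301}{117} + \frac{355}{398} = - \frac{78263}{46566}$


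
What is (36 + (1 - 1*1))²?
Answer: 1296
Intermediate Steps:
(36 + (1 - 1*1))² = (36 + (1 - 1))² = (36 + 0)² = 36² = 1296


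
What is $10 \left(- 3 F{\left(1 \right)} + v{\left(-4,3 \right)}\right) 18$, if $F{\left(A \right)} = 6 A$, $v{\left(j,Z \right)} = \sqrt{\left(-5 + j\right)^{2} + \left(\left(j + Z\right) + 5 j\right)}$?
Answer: $-3240 + 360 \sqrt{15} \approx -1845.7$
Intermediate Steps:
$v{\left(j,Z \right)} = \sqrt{Z + \left(-5 + j\right)^{2} + 6 j}$ ($v{\left(j,Z \right)} = \sqrt{\left(-5 + j\right)^{2} + \left(\left(Z + j\right) + 5 j\right)} = \sqrt{\left(-5 + j\right)^{2} + \left(Z + 6 j\right)} = \sqrt{Z + \left(-5 + j\right)^{2} + 6 j}$)
$10 \left(- 3 F{\left(1 \right)} + v{\left(-4,3 \right)}\right) 18 = 10 \left(- 3 \cdot 6 \cdot 1 + \sqrt{3 + \left(-5 - 4\right)^{2} + 6 \left(-4\right)}\right) 18 = 10 \left(\left(-3\right) 6 + \sqrt{3 + \left(-9\right)^{2} - 24}\right) 18 = 10 \left(-18 + \sqrt{3 + 81 - 24}\right) 18 = 10 \left(-18 + \sqrt{60}\right) 18 = 10 \left(-18 + 2 \sqrt{15}\right) 18 = \left(-180 + 20 \sqrt{15}\right) 18 = -3240 + 360 \sqrt{15}$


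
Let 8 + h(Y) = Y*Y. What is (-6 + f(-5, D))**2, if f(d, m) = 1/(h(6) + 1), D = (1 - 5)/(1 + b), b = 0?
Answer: 29929/841 ≈ 35.587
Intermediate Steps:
h(Y) = -8 + Y**2 (h(Y) = -8 + Y*Y = -8 + Y**2)
D = -4 (D = (1 - 5)/(1 + 0) = -4/1 = -4*1 = -4)
f(d, m) = 1/29 (f(d, m) = 1/((-8 + 6**2) + 1) = 1/((-8 + 36) + 1) = 1/(28 + 1) = 1/29)
(-6 + f(-5, D))**2 = (-6 + 1/29)**2 = (-173/29)**2 = 29929/841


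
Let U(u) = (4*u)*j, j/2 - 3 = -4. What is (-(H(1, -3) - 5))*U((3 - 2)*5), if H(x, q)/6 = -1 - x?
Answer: -680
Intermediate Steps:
j = -2 (j = 6 + 2*(-4) = 6 - 8 = -2)
H(x, q) = -6 - 6*x (H(x, q) = 6*(-1 - x) = -6 - 6*x)
U(u) = -8*u (U(u) = (4*u)*(-2) = -8*u)
(-(H(1, -3) - 5))*U((3 - 2)*5) = (-((-6 - 6*1) - 5))*(-8*(3 - 2)*5) = (-((-6 - 6) - 5))*(-8*5) = (-(-12 - 5))*(-8*5) = -1*(-17)*(-40) = 17*(-40) = -680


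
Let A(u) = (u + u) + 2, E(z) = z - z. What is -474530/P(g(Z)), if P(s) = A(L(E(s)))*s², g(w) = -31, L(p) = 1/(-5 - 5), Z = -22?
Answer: -2372650/8649 ≈ -274.33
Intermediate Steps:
E(z) = 0
L(p) = -⅒ (L(p) = 1/(-10) = -⅒)
A(u) = 2 + 2*u (A(u) = 2*u + 2 = 2 + 2*u)
P(s) = 9*s²/5 (P(s) = (2 + 2*(-⅒))*s² = (2 - ⅕)*s² = 9*s²/5)
-474530/P(g(Z)) = -474530/((9/5)*(-31)²) = -474530/((9/5)*961) = -474530/8649/5 = -474530*5/8649 = -2372650/8649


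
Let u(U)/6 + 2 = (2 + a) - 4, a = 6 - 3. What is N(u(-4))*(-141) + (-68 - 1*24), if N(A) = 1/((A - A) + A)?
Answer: -137/2 ≈ -68.500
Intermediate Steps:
a = 3
u(U) = -6 (u(U) = -12 + 6*((2 + 3) - 4) = -12 + 6*(5 - 4) = -12 + 6*1 = -12 + 6 = -6)
N(A) = 1/A (N(A) = 1/(0 + A) = 1/A)
N(u(-4))*(-141) + (-68 - 1*24) = -141/(-6) + (-68 - 1*24) = -⅙*(-141) + (-68 - 24) = 47/2 - 92 = -137/2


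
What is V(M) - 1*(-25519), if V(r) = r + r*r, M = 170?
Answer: 54589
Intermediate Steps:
V(r) = r + r²
V(M) - 1*(-25519) = 170*(1 + 170) - 1*(-25519) = 170*171 + 25519 = 29070 + 25519 = 54589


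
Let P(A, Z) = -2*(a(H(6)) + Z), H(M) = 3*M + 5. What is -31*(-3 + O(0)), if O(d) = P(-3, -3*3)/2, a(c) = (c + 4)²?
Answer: 22413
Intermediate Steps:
H(M) = 5 + 3*M
a(c) = (4 + c)²
P(A, Z) = -1458 - 2*Z (P(A, Z) = -2*((4 + (5 + 3*6))² + Z) = -2*((4 + (5 + 18))² + Z) = -2*((4 + 23)² + Z) = -2*(27² + Z) = -2*(729 + Z) = -1458 - 2*Z)
O(d) = -720 (O(d) = (-1458 - (-6)*3)/2 = (-1458 - 2*(-9))*(½) = (-1458 + 18)*(½) = -1440*½ = -720)
-31*(-3 + O(0)) = -31*(-3 - 720) = -31*(-723) = 22413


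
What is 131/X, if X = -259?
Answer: -131/259 ≈ -0.50579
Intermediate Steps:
131/X = 131/(-259) = 131*(-1/259) = -131/259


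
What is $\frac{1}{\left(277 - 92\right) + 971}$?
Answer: $\frac{1}{1156} \approx 0.00086505$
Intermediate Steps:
$\frac{1}{\left(277 - 92\right) + 971} = \frac{1}{185 + 971} = \frac{1}{1156}$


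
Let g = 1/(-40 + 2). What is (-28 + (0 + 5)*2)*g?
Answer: 9/19 ≈ 0.47368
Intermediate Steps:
g = -1/38 (g = 1/(-38) = -1/38 ≈ -0.026316)
(-28 + (0 + 5)*2)*g = (-28 + (0 + 5)*2)*(-1/38) = (-28 + 5*2)*(-1/38) = (-28 + 10)*(-1/38) = -18*(-1/38) = 9/19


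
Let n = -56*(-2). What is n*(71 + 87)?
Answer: 17696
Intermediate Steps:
n = 112
n*(71 + 87) = 112*(71 + 87) = 112*158 = 17696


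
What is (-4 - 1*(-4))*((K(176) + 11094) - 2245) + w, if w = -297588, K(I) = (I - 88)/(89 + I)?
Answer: -297588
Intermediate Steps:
K(I) = (-88 + I)/(89 + I)
(-4 - 1*(-4))*((K(176) + 11094) - 2245) + w = (-4 - 1*(-4))*(((-88 + 176)/(89 + 176) + 11094) - 2245) - 297588 = (-4 + 4)*((88/265 + 11094) - 2245) - 297588 = 0*(((1/265)*88 + 11094) - 2245) - 297588 = 0*((88/265 + 11094) - 2245) - 297588 = 0*(2939998/265 - 2245) - 297588 = 0*(2345073/265) - 297588 = 0 - 297588 = -297588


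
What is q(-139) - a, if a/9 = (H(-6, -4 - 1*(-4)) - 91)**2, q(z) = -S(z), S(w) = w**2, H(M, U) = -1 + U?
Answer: -95497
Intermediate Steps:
q(z) = -z**2
a = 76176 (a = 9*((-1 + (-4 - 1*(-4))) - 91)**2 = 9*((-1 + (-4 + 4)) - 91)**2 = 9*((-1 + 0) - 91)**2 = 9*(-1 - 91)**2 = 9*(-92)**2 = 9*8464 = 76176)
q(-139) - a = -1*(-139)**2 - 1*76176 = -1*19321 - 76176 = -19321 - 76176 = -95497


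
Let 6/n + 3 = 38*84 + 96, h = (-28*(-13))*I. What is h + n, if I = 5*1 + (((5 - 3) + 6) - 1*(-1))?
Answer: 5580122/1095 ≈ 5096.0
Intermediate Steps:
I = 14 (I = 5 + ((2 + 6) + 1) = 5 + (8 + 1) = 5 + 9 = 14)
h = 5096 (h = -28*(-13)*14 = 364*14 = 5096)
n = 2/1095 (n = 6/(-3 + (38*84 + 96)) = 6/(-3 + (3192 + 96)) = 6/(-3 + 3288) = 6/3285 = 6*(1/3285) = 2/1095 ≈ 0.0018265)
h + n = 5096 + 2/1095 = 5580122/1095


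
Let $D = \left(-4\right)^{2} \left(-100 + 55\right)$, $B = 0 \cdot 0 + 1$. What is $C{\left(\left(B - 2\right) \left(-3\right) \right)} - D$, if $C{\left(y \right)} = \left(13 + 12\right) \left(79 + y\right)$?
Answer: $2770$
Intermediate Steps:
$B = 1$ ($B = 0 + 1 = 1$)
$C{\left(y \right)} = 1975 + 25 y$ ($C{\left(y \right)} = 25 \left(79 + y\right) = 1975 + 25 y$)
$D = -720$ ($D = 16 \left(-45\right) = -720$)
$C{\left(\left(B - 2\right) \left(-3\right) \right)} - D = \left(1975 + 25 \left(1 - 2\right) \left(-3\right)\right) - -720 = \left(1975 + 25 \left(\left(-1\right) \left(-3\right)\right)\right) + 720 = \left(1975 + 25 \cdot 3\right) + 720 = \left(1975 + 75\right) + 720 = 2050 + 720 = 2770$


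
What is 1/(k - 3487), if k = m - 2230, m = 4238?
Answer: -1/1479 ≈ -0.00067613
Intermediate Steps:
k = 2008 (k = 4238 - 2230 = 2008)
1/(k - 3487) = 1/(2008 - 3487) = 1/(-1479) = -1/1479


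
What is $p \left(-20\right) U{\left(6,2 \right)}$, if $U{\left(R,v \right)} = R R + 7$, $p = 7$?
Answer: $-6020$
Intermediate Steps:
$U{\left(R,v \right)} = 7 + R^{2}$ ($U{\left(R,v \right)} = R^{2} + 7 = 7 + R^{2}$)
$p \left(-20\right) U{\left(6,2 \right)} = 7 \left(-20\right) \left(7 + 6^{2}\right) = - 140 \left(7 + 36\right) = \left(-140\right) 43 = -6020$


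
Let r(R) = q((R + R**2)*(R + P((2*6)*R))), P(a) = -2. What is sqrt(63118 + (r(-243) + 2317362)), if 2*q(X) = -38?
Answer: sqrt(2380461) ≈ 1542.9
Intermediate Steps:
q(X) = -19 (q(X) = (1/2)*(-38) = -19)
r(R) = -19
sqrt(63118 + (r(-243) + 2317362)) = sqrt(63118 + (-19 + 2317362)) = sqrt(63118 + 2317343) = sqrt(2380461)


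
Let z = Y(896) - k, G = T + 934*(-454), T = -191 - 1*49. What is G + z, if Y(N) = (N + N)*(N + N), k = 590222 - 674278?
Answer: 2871044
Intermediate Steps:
k = -84056
Y(N) = 4*N**2 (Y(N) = (2*N)*(2*N) = 4*N**2)
T = -240 (T = -191 - 49 = -240)
G = -424276 (G = -240 + 934*(-454) = -240 - 424036 = -424276)
z = 3295320 (z = 4*896**2 - 1*(-84056) = 4*802816 + 84056 = 3211264 + 84056 = 3295320)
G + z = -424276 + 3295320 = 2871044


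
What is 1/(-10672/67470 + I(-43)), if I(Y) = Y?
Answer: -33735/1455941 ≈ -0.023171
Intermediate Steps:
1/(-10672/67470 + I(-43)) = 1/(-10672/67470 - 43) = 1/(-10672*1/67470 - 43) = 1/(-5336/33735 - 43) = 1/(-1455941/33735) = -33735/1455941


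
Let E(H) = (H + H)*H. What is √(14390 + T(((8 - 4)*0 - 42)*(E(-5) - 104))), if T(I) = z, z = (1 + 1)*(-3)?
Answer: 4*√899 ≈ 119.93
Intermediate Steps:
z = -6 (z = 2*(-3) = -6)
E(H) = 2*H² (E(H) = (2*H)*H = 2*H²)
T(I) = -6
√(14390 + T(((8 - 4)*0 - 42)*(E(-5) - 104))) = √(14390 - 6) = √14384 = 4*√899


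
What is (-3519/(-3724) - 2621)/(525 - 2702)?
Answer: 9757085/8107148 ≈ 1.2035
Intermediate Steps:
(-3519/(-3724) - 2621)/(525 - 2702) = (-3519*(-1/3724) - 2621)/(-2177) = (3519/3724 - 2621)*(-1/2177) = -9757085/3724*(-1/2177) = 9757085/8107148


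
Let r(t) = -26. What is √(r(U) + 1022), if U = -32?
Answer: 2*√249 ≈ 31.559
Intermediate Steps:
√(r(U) + 1022) = √(-26 + 1022) = √996 = 2*√249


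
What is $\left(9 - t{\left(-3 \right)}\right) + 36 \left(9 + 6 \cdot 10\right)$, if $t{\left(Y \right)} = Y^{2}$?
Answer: $2484$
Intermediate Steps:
$\left(9 - t{\left(-3 \right)}\right) + 36 \left(9 + 6 \cdot 10\right) = \left(9 - \left(-3\right)^{2}\right) + 36 \left(9 + 6 \cdot 10\right) = \left(9 - 9\right) + 36 \left(9 + 60\right) = \left(9 - 9\right) + 36 \cdot 69 = 0 + 2484 = 2484$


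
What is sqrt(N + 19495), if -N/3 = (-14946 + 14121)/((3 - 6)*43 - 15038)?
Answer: sqrt(4484551107730)/15167 ≈ 139.62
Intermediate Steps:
N = -2475/15167 (N = -3*(-14946 + 14121)/((3 - 6)*43 - 15038) = -(-2475)/(-3*43 - 15038) = -(-2475)/(-129 - 15038) = -(-2475)/(-15167) = -(-2475)*(-1)/15167 = -3*825/15167 = -2475/15167 ≈ -0.16318)
sqrt(N + 19495) = sqrt(-2475/15167 + 19495) = sqrt(295678190/15167) = sqrt(4484551107730)/15167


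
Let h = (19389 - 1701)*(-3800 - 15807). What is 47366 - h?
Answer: 346855982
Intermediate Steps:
h = -346808616 (h = 17688*(-19607) = -346808616)
47366 - h = 47366 - 1*(-346808616) = 47366 + 346808616 = 346855982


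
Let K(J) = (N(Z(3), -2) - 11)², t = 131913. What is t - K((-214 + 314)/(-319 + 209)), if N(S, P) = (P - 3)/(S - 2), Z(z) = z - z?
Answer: 527363/4 ≈ 1.3184e+5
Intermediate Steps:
Z(z) = 0
N(S, P) = (-3 + P)/(-2 + S)
K(J) = 289/4 (K(J) = ((-3 - 2)/(-2 + 0) - 11)² = (-5/(-2) - 11)² = (-½*(-5) - 11)² = (5/2 - 11)² = (-17/2)² = 289/4)
t - K((-214 + 314)/(-319 + 209)) = 131913 - 1*289/4 = 131913 - 289/4 = 527363/4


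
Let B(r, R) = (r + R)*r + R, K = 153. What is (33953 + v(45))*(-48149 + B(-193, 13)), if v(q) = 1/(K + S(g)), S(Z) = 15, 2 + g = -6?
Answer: -19103047645/42 ≈ -4.5483e+8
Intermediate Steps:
g = -8 (g = -2 - 6 = -8)
v(q) = 1/168 (v(q) = 1/(153 + 15) = 1/168)
B(r, R) = R + r*(R + r) (B(r, R) = (R + r)*r + R = r*(R + r) + R = R + r*(R + r))
(33953 + v(45))*(-48149 + B(-193, 13)) = (33953 + 1/168)*(-48149 + (13 + (-193)² + 13*(-193))) = 5704105*(-48149 + (13 + 37249 - 2509))/168 = 5704105*(-48149 + 34753)/168 = (5704105/168)*(-13396) = -19103047645/42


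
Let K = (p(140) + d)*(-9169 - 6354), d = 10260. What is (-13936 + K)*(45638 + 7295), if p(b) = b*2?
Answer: -8661233902148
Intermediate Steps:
p(b) = 2*b
K = -163612420 (K = (2*140 + 10260)*(-9169 - 6354) = (280 + 10260)*(-15523) = 10540*(-15523) = -163612420)
(-13936 + K)*(45638 + 7295) = (-13936 - 163612420)*(45638 + 7295) = -163626356*52933 = -8661233902148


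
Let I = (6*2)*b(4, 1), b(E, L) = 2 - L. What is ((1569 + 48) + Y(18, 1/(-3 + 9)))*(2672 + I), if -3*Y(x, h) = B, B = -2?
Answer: 13025452/3 ≈ 4.3418e+6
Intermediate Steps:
Y(x, h) = 2/3 (Y(x, h) = -1/3*(-2) = 2/3)
I = 12 (I = (6*2)*(2 - 1*1) = 12*(2 - 1) = 12*1 = 12)
((1569 + 48) + Y(18, 1/(-3 + 9)))*(2672 + I) = ((1569 + 48) + 2/3)*(2672 + 12) = (1617 + 2/3)*2684 = (4853/3)*2684 = 13025452/3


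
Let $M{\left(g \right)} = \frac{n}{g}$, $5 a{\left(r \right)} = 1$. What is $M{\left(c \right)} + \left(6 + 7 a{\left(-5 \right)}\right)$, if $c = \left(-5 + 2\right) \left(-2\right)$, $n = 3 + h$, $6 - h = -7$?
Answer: $\frac{151}{15} \approx 10.067$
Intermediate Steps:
$h = 13$ ($h = 6 - -7 = 6 + 7 = 13$)
$a{\left(r \right)} = \frac{1}{5}$ ($a{\left(r \right)} = \frac{1}{5} \cdot 1 = \frac{1}{5}$)
$n = 16$ ($n = 3 + 13 = 16$)
$c = 6$ ($c = \left(-3\right) \left(-2\right) = 6$)
$M{\left(g \right)} = \frac{16}{g}$
$M{\left(c \right)} + \left(6 + 7 a{\left(-5 \right)}\right) = \frac{16}{6} + \left(6 + 7 \cdot \frac{1}{5}\right) = 16 \cdot \frac{1}{6} + \left(6 + \frac{7}{5}\right) = \frac{8}{3} + \frac{37}{5} = \frac{151}{15}$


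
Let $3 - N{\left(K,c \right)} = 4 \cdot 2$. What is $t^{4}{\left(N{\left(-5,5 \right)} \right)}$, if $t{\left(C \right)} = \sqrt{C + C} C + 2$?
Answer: $56516 + 9840 i \sqrt{10} \approx 56516.0 + 31117.0 i$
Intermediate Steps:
$N{\left(K,c \right)} = -5$ ($N{\left(K,c \right)} = 3 - 4 \cdot 2 = 3 - 8 = -5$)
$t{\left(C \right)} = 2 + \sqrt{2} C^{\frac{3}{2}}$ ($t{\left(C \right)} = \sqrt{2 C} C + 2 = \sqrt{2} \sqrt{C} C + 2 = \sqrt{2} C^{\frac{3}{2}} + 2 = 2 + \sqrt{2} C^{\frac{3}{2}}$)
$t^{4}{\left(N{\left(-5,5 \right)} \right)} = \left(2 + \sqrt{2} \left(-5\right)^{\frac{3}{2}}\right)^{4} = \left(2 + \sqrt{2} \left(- 5 i \sqrt{5}\right)\right)^{4} = \left(2 - 5 i \sqrt{10}\right)^{4}$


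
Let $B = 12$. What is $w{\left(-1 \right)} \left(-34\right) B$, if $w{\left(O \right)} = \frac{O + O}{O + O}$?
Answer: $-408$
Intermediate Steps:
$w{\left(O \right)} = 1$ ($w{\left(O \right)} = \frac{2 O}{2 O} = 2 O \frac{1}{2 O} = 1$)
$w{\left(-1 \right)} \left(-34\right) B = 1 \left(-34\right) 12 = \left(-34\right) 12 = -408$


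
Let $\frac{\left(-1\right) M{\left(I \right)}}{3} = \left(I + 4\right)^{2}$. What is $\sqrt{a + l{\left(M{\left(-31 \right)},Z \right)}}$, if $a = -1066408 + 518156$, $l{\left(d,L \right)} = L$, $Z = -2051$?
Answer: $i \sqrt{550303} \approx 741.82 i$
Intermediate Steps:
$M{\left(I \right)} = - 3 \left(4 + I\right)^{2}$ ($M{\left(I \right)} = - 3 \left(I + 4\right)^{2} = - 3 \left(4 + I\right)^{2}$)
$a = -548252$
$\sqrt{a + l{\left(M{\left(-31 \right)},Z \right)}} = \sqrt{-548252 - 2051} = \sqrt{-550303} = i \sqrt{550303}$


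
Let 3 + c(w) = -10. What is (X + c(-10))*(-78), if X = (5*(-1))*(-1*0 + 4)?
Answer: 2574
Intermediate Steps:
c(w) = -13 (c(w) = -3 - 10 = -13)
X = -20 (X = -5*(0 + 4) = -5*4 = -20)
(X + c(-10))*(-78) = (-20 - 13)*(-78) = -33*(-78) = 2574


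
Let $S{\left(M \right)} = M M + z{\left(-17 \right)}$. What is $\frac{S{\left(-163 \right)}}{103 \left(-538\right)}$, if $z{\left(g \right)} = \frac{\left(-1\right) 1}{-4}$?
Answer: $- \frac{106277}{221656} \approx -0.47947$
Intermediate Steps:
$z{\left(g \right)} = \frac{1}{4}$ ($z{\left(g \right)} = \left(-1\right) \left(- \frac{1}{4}\right) = \frac{1}{4}$)
$S{\left(M \right)} = \frac{1}{4} + M^{2}$ ($S{\left(M \right)} = M M + \frac{1}{4} = M^{2} + \frac{1}{4} = \frac{1}{4} + M^{2}$)
$\frac{S{\left(-163 \right)}}{103 \left(-538\right)} = \frac{\frac{1}{4} + \left(-163\right)^{2}}{103 \left(-538\right)} = \frac{\frac{1}{4} + 26569}{-55414} = \frac{106277}{4} \left(- \frac{1}{55414}\right) = - \frac{106277}{221656}$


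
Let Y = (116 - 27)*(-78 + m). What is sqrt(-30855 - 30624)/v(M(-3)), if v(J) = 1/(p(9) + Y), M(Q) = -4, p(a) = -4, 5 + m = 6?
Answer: -61713*I*sqrt(759) ≈ -1.7002e+6*I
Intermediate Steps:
m = 1 (m = -5 + 6 = 1)
Y = -6853 (Y = (116 - 27)*(-78 + 1) = 89*(-77) = -6853)
v(J) = -1/6857 (v(J) = 1/(-4 - 6853) = 1/(-6857) = -1/6857)
sqrt(-30855 - 30624)/v(M(-3)) = sqrt(-30855 - 30624)/(-1/6857) = sqrt(-61479)*(-6857) = (9*I*sqrt(759))*(-6857) = -61713*I*sqrt(759)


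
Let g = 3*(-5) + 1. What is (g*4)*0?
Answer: 0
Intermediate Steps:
g = -14 (g = -15 + 1 = -14)
(g*4)*0 = -14*4*0 = -56*0 = 0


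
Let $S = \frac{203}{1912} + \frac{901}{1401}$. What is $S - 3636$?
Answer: $- \frac{9737789717}{2678712} \approx -3635.3$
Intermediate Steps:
$S = \frac{2007115}{2678712}$ ($S = 203 \cdot \frac{1}{1912} + 901 \cdot \frac{1}{1401} = \frac{203}{1912} + \frac{901}{1401} = \frac{2007115}{2678712} \approx 0.74928$)
$S - 3636 = \frac{2007115}{2678712} - 3636 = - \frac{9737789717}{2678712}$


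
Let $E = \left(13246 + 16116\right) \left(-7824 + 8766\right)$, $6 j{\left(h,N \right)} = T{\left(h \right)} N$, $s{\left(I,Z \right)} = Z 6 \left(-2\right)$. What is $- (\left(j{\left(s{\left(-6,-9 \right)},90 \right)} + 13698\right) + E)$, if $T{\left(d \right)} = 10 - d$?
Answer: $-27671232$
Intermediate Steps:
$s{\left(I,Z \right)} = - 12 Z$ ($s{\left(I,Z \right)} = 6 Z \left(-2\right) = - 12 Z$)
$j{\left(h,N \right)} = \frac{N \left(10 - h\right)}{6}$ ($j{\left(h,N \right)} = \frac{\left(10 - h\right) N}{6} = \frac{N \left(10 - h\right)}{6}$)
$E = 27659004$ ($E = 29362 \cdot 942 = 27659004$)
$- (\left(j{\left(s{\left(-6,-9 \right)},90 \right)} + 13698\right) + E) = - (\left(\frac{1}{6} \cdot 90 \left(10 - \left(-12\right) \left(-9\right)\right) + 13698\right) + 27659004) = - (\left(\frac{1}{6} \cdot 90 \left(10 - 108\right) + 13698\right) + 27659004) = - (\left(\frac{1}{6} \cdot 90 \left(-98\right) + 13698\right) + 27659004) = - (\left(-1470 + 13698\right) + 27659004) = - (12228 + 27659004) = \left(-1\right) 27671232 = -27671232$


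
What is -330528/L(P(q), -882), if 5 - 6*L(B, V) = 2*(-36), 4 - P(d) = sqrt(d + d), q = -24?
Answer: -180288/7 ≈ -25755.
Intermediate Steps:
P(d) = 4 - sqrt(2)*sqrt(d) (P(d) = 4 - sqrt(d + d) = 4 - sqrt(2*d) = 4 - sqrt(2)*sqrt(d))
L(B, V) = 77/6 (L(B, V) = 5/6 - (-36)/3 = 5/6 - 1/6*(-72) = 5/6 + 12 = 77/6)
-330528/L(P(q), -882) = -330528/77/6 = -330528*6/77 = -180288/7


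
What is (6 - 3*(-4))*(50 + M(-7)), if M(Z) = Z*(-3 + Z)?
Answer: 2160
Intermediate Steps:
(6 - 3*(-4))*(50 + M(-7)) = (6 - 3*(-4))*(50 - 7*(-3 - 7)) = (6 + 12)*(50 - 7*(-10)) = 18*(50 + 70) = 18*120 = 2160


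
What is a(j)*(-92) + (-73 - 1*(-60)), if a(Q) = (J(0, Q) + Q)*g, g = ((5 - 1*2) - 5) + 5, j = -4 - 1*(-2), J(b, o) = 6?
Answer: -1117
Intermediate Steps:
j = -2 (j = -4 + 2 = -2)
g = 3 (g = ((5 - 2) - 5) + 5 = (3 - 5) + 5 = -2 + 5 = 3)
a(Q) = 18 + 3*Q (a(Q) = (6 + Q)*3 = 18 + 3*Q)
a(j)*(-92) + (-73 - 1*(-60)) = (18 + 3*(-2))*(-92) + (-73 - 1*(-60)) = (18 - 6)*(-92) + (-73 + 60) = 12*(-92) - 13 = -1104 - 13 = -1117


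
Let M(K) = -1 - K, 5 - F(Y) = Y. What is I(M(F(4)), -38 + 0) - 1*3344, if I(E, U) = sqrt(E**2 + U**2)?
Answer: -3344 + 2*sqrt(362) ≈ -3305.9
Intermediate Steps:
F(Y) = 5 - Y
I(M(F(4)), -38 + 0) - 1*3344 = sqrt((-1 - (5 - 1*4))**2 + (-38 + 0)**2) - 1*3344 = sqrt((-1 - (5 - 4))**2 + (-38)**2) - 3344 = sqrt((-1 - 1*1)**2 + 1444) - 3344 = sqrt((-1 - 1)**2 + 1444) - 3344 = sqrt((-2)**2 + 1444) - 3344 = sqrt(4 + 1444) - 3344 = sqrt(1448) - 3344 = 2*sqrt(362) - 3344 = -3344 + 2*sqrt(362)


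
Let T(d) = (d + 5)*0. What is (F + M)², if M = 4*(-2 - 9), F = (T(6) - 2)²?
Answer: 1600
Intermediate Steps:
T(d) = 0 (T(d) = (5 + d)*0 = 0)
F = 4 (F = (0 - 2)² = (-2)² = 4)
M = -44 (M = 4*(-11) = -44)
(F + M)² = (4 - 44)² = (-40)² = 1600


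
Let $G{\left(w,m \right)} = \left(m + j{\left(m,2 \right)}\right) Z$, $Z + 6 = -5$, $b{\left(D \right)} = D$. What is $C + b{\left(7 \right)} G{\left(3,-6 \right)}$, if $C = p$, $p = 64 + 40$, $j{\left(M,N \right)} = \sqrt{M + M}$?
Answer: $566 - 154 i \sqrt{3} \approx 566.0 - 266.74 i$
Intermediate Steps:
$j{\left(M,N \right)} = \sqrt{2} \sqrt{M}$ ($j{\left(M,N \right)} = \sqrt{2 M} = \sqrt{2} \sqrt{M}$)
$Z = -11$ ($Z = -6 - 5 = -11$)
$p = 104$
$C = 104$
$G{\left(w,m \right)} = - 11 m - 11 \sqrt{2} \sqrt{m}$ ($G{\left(w,m \right)} = \left(m + \sqrt{2} \sqrt{m}\right) \left(-11\right) = - 11 m - 11 \sqrt{2} \sqrt{m}$)
$C + b{\left(7 \right)} G{\left(3,-6 \right)} = 104 + 7 \left(\left(-11\right) \left(-6\right) - 11 \sqrt{2} \sqrt{-6}\right) = 104 + 7 \left(66 - 11 \sqrt{2} i \sqrt{6}\right) = 104 + 7 \left(66 - 22 i \sqrt{3}\right) = 104 + \left(462 - 154 i \sqrt{3}\right) = 566 - 154 i \sqrt{3}$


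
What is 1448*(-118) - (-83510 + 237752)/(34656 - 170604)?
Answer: -3871410805/22658 ≈ -1.7086e+5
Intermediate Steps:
1448*(-118) - (-83510 + 237752)/(34656 - 170604) = -170864 - 154242/(-135948) = -170864 - 154242*(-1)/135948 = -170864 - 1*(-25707/22658) = -170864 + 25707/22658 = -3871410805/22658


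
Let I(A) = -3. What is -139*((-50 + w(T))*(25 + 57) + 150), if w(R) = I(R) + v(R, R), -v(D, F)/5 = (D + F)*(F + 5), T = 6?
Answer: 8105924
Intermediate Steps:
v(D, F) = -5*(5 + F)*(D + F) (v(D, F) = -5*(D + F)*(F + 5) = -5*(D + F)*(5 + F) = -5*(5 + F)*(D + F))
w(R) = -3 - 50*R - 10*R**2 (w(R) = -3 + (-25*R - 25*R - 5*R**2 - 5*R*R) = -3 + (-25*R - 25*R - 5*R**2 - 5*R**2) = -3 + (-50*R - 10*R**2) = -3 - 50*R - 10*R**2)
-139*((-50 + w(T))*(25 + 57) + 150) = -139*((-50 + (-3 - 50*6 - 10*6**2))*(25 + 57) + 150) = -139*((-50 + (-3 - 300 - 10*36))*82 + 150) = -139*((-50 + (-3 - 300 - 360))*82 + 150) = -139*((-50 - 663)*82 + 150) = -139*(-713*82 + 150) = -139*(-58466 + 150) = -139*(-58316) = 8105924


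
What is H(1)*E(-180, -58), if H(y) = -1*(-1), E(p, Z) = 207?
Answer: 207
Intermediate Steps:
H(y) = 1
H(1)*E(-180, -58) = 1*207 = 207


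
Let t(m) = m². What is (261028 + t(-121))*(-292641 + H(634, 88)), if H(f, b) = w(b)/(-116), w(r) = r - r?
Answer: -80672051829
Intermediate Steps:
w(r) = 0
H(f, b) = 0 (H(f, b) = 0/(-116) = 0*(-1/116) = 0)
(261028 + t(-121))*(-292641 + H(634, 88)) = (261028 + (-121)²)*(-292641 + 0) = (261028 + 14641)*(-292641) = 275669*(-292641) = -80672051829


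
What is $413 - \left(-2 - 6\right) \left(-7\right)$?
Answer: $357$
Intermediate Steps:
$413 - \left(-2 - 6\right) \left(-7\right) = 413 - \left(-8\right) \left(-7\right) = 413 - 56 = 357$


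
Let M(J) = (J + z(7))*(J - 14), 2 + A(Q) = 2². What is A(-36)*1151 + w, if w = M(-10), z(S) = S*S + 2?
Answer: 1318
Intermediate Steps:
z(S) = 2 + S² (z(S) = S² + 2 = 2 + S²)
A(Q) = 2 (A(Q) = -2 + 2² = -2 + 4 = 2)
M(J) = (-14 + J)*(51 + J) (M(J) = (J + (2 + 7²))*(J - 14) = (J + (2 + 49))*(-14 + J) = (J + 51)*(-14 + J) = (51 + J)*(-14 + J) = (-14 + J)*(51 + J))
w = -984 (w = -714 + (-10)² + 37*(-10) = -714 + 100 - 370 = -984)
A(-36)*1151 + w = 2*1151 - 984 = 2302 - 984 = 1318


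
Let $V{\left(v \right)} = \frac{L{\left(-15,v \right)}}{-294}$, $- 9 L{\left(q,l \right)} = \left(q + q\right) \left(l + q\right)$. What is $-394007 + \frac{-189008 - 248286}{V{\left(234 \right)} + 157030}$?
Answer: $- \frac{9094945593533}{23083045} \approx -3.9401 \cdot 10^{5}$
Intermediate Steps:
$L{\left(q,l \right)} = - \frac{2 q \left(l + q\right)}{9}$ ($L{\left(q,l \right)} = - \frac{\left(q + q\right) \left(l + q\right)}{9} = - \frac{2 q \left(l + q\right)}{9}$)
$V{\left(v \right)} = \frac{25}{147} - \frac{5 v}{441}$ ($V{\left(v \right)} = \frac{\left(- \frac{2}{9}\right) \left(-15\right) \left(v - 15\right)}{-294} = \left(- \frac{2}{9}\right) \left(-15\right) \left(-15 + v\right) \left(- \frac{1}{294}\right) = \left(-50 + \frac{10 v}{3}\right) \left(- \frac{1}{294}\right) = \frac{25}{147} - \frac{5 v}{441}$)
$-394007 + \frac{-189008 - 248286}{V{\left(234 \right)} + 157030} = -394007 + \frac{-189008 - 248286}{\left(\frac{25}{147} - \frac{130}{49}\right) + 157030} = -394007 - \frac{437294}{\left(\frac{25}{147} - \frac{130}{49}\right) + 157030} = -394007 - \frac{437294}{- \frac{365}{147} + 157030} = -394007 - \frac{437294}{\frac{23083045}{147}} = -394007 - \frac{64282218}{23083045} = - \frac{9094945593533}{23083045}$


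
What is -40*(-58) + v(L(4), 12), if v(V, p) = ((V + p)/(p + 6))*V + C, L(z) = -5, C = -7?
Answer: 41599/18 ≈ 2311.1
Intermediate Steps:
v(V, p) = -7 + V*(V + p)/(6 + p) (v(V, p) = ((V + p)/(p + 6))*V - 7 = ((V + p)/(6 + p))*V - 7 = V*(V + p)/(6 + p) - 7 = -7 + V*(V + p)/(6 + p))
-40*(-58) + v(L(4), 12) = -40*(-58) + (-42 + (-5)² - 7*12 - 5*12)/(6 + 12) = 2320 + (-42 + 25 - 84 - 60)/18 = 2320 + (1/18)*(-161) = 2320 - 161/18 = 41599/18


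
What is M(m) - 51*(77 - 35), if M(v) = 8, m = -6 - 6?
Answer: -2134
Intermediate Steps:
m = -12
M(m) - 51*(77 - 35) = 8 - 51*(77 - 35) = 8 - 51*42 = 8 - 2142 = -2134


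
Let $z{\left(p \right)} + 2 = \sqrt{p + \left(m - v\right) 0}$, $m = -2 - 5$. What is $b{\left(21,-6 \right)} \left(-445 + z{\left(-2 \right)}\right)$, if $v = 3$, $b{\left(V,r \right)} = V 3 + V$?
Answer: $-37548 + 84 i \sqrt{2} \approx -37548.0 + 118.79 i$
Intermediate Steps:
$b{\left(V,r \right)} = 4 V$ ($b{\left(V,r \right)} = 3 V + V = 4 V$)
$m = -7$
$z{\left(p \right)} = -2 + \sqrt{p}$ ($z{\left(p \right)} = -2 + \sqrt{p + \left(-7 - 3\right) 0} = -2 + \sqrt{p - 0} = -2 + \sqrt{p + 0} = -2 + \sqrt{p}$)
$b{\left(21,-6 \right)} \left(-445 + z{\left(-2 \right)}\right) = 4 \cdot 21 \left(-445 - \left(2 - \sqrt{-2}\right)\right) = 84 \left(-445 - \left(2 - i \sqrt{2}\right)\right) = 84 \left(-447 + i \sqrt{2}\right) = -37548 + 84 i \sqrt{2}$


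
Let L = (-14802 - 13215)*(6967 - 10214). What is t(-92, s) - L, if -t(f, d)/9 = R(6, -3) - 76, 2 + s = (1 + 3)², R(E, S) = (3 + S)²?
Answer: -90970515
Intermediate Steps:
s = 14 (s = -2 + (1 + 3)² = -2 + 4² = -2 + 16 = 14)
t(f, d) = 684 (t(f, d) = -9*((3 - 3)² - 76) = -9*(0² - 76) = -9*(0 - 76) = -9*(-76) = 684)
L = 90971199 (L = -28017*(-3247) = 90971199)
t(-92, s) - L = 684 - 1*90971199 = 684 - 90971199 = -90970515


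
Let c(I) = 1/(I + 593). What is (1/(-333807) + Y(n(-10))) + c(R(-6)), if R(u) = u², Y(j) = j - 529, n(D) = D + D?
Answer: -115270233869/209964603 ≈ -549.00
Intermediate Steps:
n(D) = 2*D
Y(j) = -529 + j
c(I) = 1/(593 + I)
(1/(-333807) + Y(n(-10))) + c(R(-6)) = (1/(-333807) + (-529 + 2*(-10))) + 1/(593 + (-6)²) = (-1/333807 + (-529 - 20)) + 1/(593 + 36) = (-1/333807 - 549) + 1/629 = -183260044/333807 + 1/629 = -115270233869/209964603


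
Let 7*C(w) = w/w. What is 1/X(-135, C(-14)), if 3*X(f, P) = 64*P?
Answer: 21/64 ≈ 0.32813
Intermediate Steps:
C(w) = 1/7 (C(w) = (w/w)/7 = (1/7)*1 = 1/7)
X(f, P) = 64*P/3 (X(f, P) = (64*P)/3 = 64*P/3)
1/X(-135, C(-14)) = 1/((64/3)*(1/7)) = 1/(64/21) = 21/64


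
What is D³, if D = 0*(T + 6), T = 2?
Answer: 0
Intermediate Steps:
D = 0 (D = 0*(2 + 6) = 0*8 = 0)
D³ = 0³ = 0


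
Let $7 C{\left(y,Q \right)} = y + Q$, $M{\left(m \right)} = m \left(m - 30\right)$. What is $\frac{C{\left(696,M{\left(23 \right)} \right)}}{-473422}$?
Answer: $- \frac{535}{3313954} \approx -0.00016144$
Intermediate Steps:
$M{\left(m \right)} = m \left(-30 + m\right)$
$C{\left(y,Q \right)} = \frac{Q}{7} + \frac{y}{7}$ ($C{\left(y,Q \right)} = \frac{y + Q}{7} = \frac{Q + y}{7} = \frac{Q}{7} + \frac{y}{7}$)
$\frac{C{\left(696,M{\left(23 \right)} \right)}}{-473422} = \frac{\frac{23 \left(-30 + 23\right)}{7} + \frac{1}{7} \cdot 696}{-473422} = \left(\frac{23 \left(-7\right)}{7} + \frac{696}{7}\right) \left(- \frac{1}{473422}\right) = \left(\frac{1}{7} \left(-161\right) + \frac{696}{7}\right) \left(- \frac{1}{473422}\right) = \left(-23 + \frac{696}{7}\right) \left(- \frac{1}{473422}\right) = \frac{535}{7} \left(- \frac{1}{473422}\right) = - \frac{535}{3313954}$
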